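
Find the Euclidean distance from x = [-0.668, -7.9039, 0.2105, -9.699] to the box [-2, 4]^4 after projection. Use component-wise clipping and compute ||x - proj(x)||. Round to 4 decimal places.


Project each component onto [-2, 4].
clip(-0.668) = -0.668, clip(-7.9039) = -2.0, clip(0.2105) = 0.2105, clip(-9.699) = -2.0
Projection = [-0.668, -2.0, 0.2105, -2.0]
Squared diffs: [0.0, 34.856, 0.0, 59.2746]
Distance = sqrt(94.1306) = 9.7021


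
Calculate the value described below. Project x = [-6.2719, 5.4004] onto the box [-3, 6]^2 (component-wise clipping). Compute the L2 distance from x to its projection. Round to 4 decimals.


Project each component onto [-3, 6].
clip(-6.2719) = -3.0, clip(5.4004) = 5.4004
Projection = [-3.0, 5.4004]
Squared diffs: [10.7053, 0.0]
Distance = sqrt(10.7053) = 3.2719


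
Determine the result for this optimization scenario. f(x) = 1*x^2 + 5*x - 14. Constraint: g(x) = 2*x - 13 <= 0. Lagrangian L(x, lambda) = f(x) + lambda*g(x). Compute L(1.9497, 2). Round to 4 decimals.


Step 1: Evaluate f(x).
f(1.9497) = 1*1.9497^2 + 5*1.9497 - 14 = -0.4502
Step 2: Evaluate g(x).
g(1.9497) = 2*1.9497 - 13 = -9.1006
Step 3: Compute Lagrangian.
L = -0.4502 + 2*-9.1006 = -18.6514


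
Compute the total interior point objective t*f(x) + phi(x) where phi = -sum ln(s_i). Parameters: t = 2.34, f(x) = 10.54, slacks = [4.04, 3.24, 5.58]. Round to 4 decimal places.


Step 1: Compute log-barrier.
ln values: [1.3962, 1.1756, 1.7192]
phi = -(1.3962 + 1.1756 + 1.7192) = -4.291
Step 2: Compute augmented objective.
t*f(x) = 2.34*10.54 = 24.6636
Total = 24.6636 - 4.291 = 20.3726


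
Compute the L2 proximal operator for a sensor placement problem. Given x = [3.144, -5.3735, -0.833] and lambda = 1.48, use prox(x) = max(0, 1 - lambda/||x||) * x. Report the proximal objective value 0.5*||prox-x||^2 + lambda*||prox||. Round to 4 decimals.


Step 1: Compute ||x||.
||x|| = 6.2812
Step 2: Compute scaling factor.
scale = max(0, 1 - 1.48/6.2812) = 0.7644
Step 3: prox(x) = [2.4032, -4.1074, -0.6367]
||prox(x)|| = 4.8012
Step 4: Proximal objective.
0.5*||prox-x||^2 = 1.0952
lambda*||prox|| = 7.1058
Total = 8.2009


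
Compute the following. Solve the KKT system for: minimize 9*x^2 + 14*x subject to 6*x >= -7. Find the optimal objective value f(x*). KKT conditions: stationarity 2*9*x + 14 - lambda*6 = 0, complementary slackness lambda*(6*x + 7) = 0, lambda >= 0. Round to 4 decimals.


Step 1: Try lambda = 0 (constraint inactive).
Stationarity: 2*9*x + 14 = 0
x* = -14/(2*9) = -7/9 = -0.7778 (rounded; the exact value -7/9 is used below)
Check constraint: 6*-0.7778 = -4.6668 >= -7 -- satisfied.
Step 2: Compute optimal value.
f(x*) = 9*(-7/9)^2 + 14*(-7/9) = -5.4444


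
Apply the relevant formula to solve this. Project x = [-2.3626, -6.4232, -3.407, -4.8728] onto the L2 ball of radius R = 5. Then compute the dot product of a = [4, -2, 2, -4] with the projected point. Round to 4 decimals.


Step 1: Compute ||x|| (intermediates to 6 decimals).
||x|| = sqrt((-2.3626)^2 + (-6.4232)^2 + (-3.407)^2 + (-4.8728)^2) = 9.065937
Step 2: Project.
Since ||x|| > R, scale = R/||x|| = 5/9.065937 = 0.551515, proj(x) = scale * x
proj(x) = [-1.303009, -3.542491, -1.879012, -2.687422]
Step 3: Dot product.
a^T * proj(x) = 4*(-1.303009) - 2*(-3.542491) + 2*(-1.879012) - 4*(-2.687422) = 8.8646


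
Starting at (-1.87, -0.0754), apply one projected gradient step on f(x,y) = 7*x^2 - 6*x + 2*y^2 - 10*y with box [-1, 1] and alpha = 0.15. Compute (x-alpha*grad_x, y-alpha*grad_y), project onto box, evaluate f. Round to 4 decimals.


Step 1: Compute gradient at (-1.87, -0.0754).
grad_x = 2*7*-1.87 - 6 = -32.18
grad_y = 2*2*-0.0754 - 10 = -10.3016
Step 2: Gradient step.
x_raw = -1.87 - 0.15*-32.18 = 2.957
y_raw = -0.0754 - 0.15*-10.3016 = 1.4698
Step 3: Project onto [-1, 1].
x_proj = clip(2.957) = 1.0
y_proj = clip(1.4698) = 1.0
Step 4: Evaluate f.
f(1.0, 1.0) = -7.0


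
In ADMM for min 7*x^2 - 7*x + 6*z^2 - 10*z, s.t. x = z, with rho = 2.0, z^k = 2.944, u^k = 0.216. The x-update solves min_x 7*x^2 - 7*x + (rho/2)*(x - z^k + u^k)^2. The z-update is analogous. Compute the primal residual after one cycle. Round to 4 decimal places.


ADMM iteration with rho = 2.0, z^k = 2.944, u^k = 0.216
Step 1: x-update.
Minimize 7*x^2 - 7*x + (2.0/2)*(x - 2.944 + 0.216)^2
FOC: (2*7 + 2.0)*x = 7 + 2.0*(2.944 - 0.216)
x^{k+1} = 0.7785
Step 2: z-update.
Minimize 6*z^2 - 10*z + (2.0/2)*(0.7785 - z + 0.216)^2
FOC: (2*6 + 2.0)*z = 10 + 2.0*(0.7785 + 0.216)
z^{k+1} = 0.8564
Step 3: u-update.
u^{k+1} = 0.216 + 0.7785 - 0.8564 = 0.1381
Step 4: Primal residual = |0.7785 - 0.8564| = 0.0779


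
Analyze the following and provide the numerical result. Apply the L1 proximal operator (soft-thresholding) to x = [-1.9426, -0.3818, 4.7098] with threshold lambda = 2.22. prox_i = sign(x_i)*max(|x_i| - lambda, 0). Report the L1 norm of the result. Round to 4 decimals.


Soft-thresholding with lambda = 2.22:
prox(-1.9426) = sign(-1.9426)*max(|-1.9426| - 2.22, 0) = 0.0
prox(-0.3818) = sign(-0.3818)*max(|-0.3818| - 2.22, 0) = 0.0
prox(4.7098) = sign(4.7098)*max(|4.7098| - 2.22, 0) = 2.4898
prox(x) = [0.0, 0.0, 2.4898]
||prox(x)||_1 = 0.0 + 0.0 + 2.4898 = 2.4898


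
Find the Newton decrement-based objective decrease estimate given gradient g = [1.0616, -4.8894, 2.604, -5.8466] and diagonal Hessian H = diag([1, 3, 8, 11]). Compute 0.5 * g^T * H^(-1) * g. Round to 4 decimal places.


Step 1: H is diagonal, so H^(-1) * g = [1.0616, -1.6298, 0.3255, -0.5315].
Step 2: g^T H^(-1) g = sum_i g_i^2 / H_ii
  = (1.0616)^2/1 + (-4.8894)^2/3 + (2.604)^2/8 + (-5.8466)^2/11
  = 1.127 + 7.9687 + 0.8476 + 3.1075 = 13.0509
Step 3: Objective decrease = 0.5 * g^T H^(-1) g = 6.5254


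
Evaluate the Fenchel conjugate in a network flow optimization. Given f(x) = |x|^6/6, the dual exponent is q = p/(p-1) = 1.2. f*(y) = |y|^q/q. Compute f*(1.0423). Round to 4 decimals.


The conjugate exponent q satisfies 1/p + 1/q = 1.
p = 6, so q = 6/(6 - 1) = 1.2
|y|^q = 1.0423^1.2 = 1.051
f*(1.0423) = 1.051 / 1.2 = 0.8758


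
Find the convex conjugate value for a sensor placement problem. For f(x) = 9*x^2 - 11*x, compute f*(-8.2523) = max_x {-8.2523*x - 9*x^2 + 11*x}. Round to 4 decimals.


f*(y) = sup_x {y*x - a*x^2 - b*x} = sup_x {(y-b)*x - a*x^2}
FOC: (y - b) - 2a*x = 0 => x* = (y - b)/(2a)
x* = (-8.2523 + 11)/(2*9) = 0.1527
f*(-8.2523) = (y-b)^2/(4a) = (-8.2523 + 11)^2/(4*9)
= 7.5499/36 = 0.2097


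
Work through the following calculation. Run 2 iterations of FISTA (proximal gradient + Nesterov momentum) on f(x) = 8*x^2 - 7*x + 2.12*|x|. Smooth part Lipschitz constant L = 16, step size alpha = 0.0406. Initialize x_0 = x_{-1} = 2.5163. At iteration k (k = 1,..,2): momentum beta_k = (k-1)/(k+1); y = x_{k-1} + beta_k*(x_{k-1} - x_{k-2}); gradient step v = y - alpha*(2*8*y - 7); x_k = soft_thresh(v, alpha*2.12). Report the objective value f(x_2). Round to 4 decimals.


FISTA on f(x) = 8*x^2 - 7*x + 2.12*|x|
L = 16, alpha = 0.0406
Iteration 1: beta = 0.0, y = 2.5163 + 0.0*(2.5163 - 2.5163) = 2.5163
  grad(y) = 33.2608, v = y - alpha*grad = 1.1659
  prox(v) = soft_thresh(1.1659, 0.0861) = 1.0798
Iteration 2: beta = 0.3333, y = 1.0798 + 0.3333*(1.0798 - 2.5163) = 0.601
  grad(y) = 2.6163, v = y - alpha*grad = 0.4948
  prox(v) = soft_thresh(0.4948, 0.0861) = 0.4087
f(x_2) = 8*0.4087^2 - 7*0.4087 + 2.12*|0.4087| = -0.6581


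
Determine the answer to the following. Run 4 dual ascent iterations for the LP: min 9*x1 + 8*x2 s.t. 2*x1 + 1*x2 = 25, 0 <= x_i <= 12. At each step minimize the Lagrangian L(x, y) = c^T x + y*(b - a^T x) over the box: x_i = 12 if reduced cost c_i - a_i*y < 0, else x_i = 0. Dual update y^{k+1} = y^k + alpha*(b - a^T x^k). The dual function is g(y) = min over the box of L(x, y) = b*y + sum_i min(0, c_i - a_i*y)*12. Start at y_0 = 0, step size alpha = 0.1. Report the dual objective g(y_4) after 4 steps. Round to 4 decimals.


Dual ascent for LP: min 9*x1 + 8*x2, 2*x1 + 1*x2 = 25, 0 <= x_i <= 12
Step 1: y^k = 0.0, reduced costs: (9.0, 8.0)
  x^k = (0.0, 0.0), subgradient = b - a^T x = 25.0
  y^{k+1} = 0.0 + 0.1*25.0 = 2.5
Step 2: y^k = 2.5, reduced costs: (4.0, 5.5)
  x^k = (0.0, 0.0), subgradient = b - a^T x = 25.0
  y^{k+1} = 2.5 + 0.1*25.0 = 5.0
Step 3: y^k = 5.0, reduced costs: (-1.0, 3.0)
  x^k = (12.0, 0.0), subgradient = b - a^T x = 1.0
  y^{k+1} = 5.0 + 0.1*1.0 = 5.1
Step 4: y^k = 5.1, reduced costs: (-1.2, 2.9)
  x^k = (12.0, 0.0), subgradient = b - a^T x = 1.0
  y^{k+1} = 5.1 + 0.1*1.0 = 5.2
Dual objective at y_4 = 5.2: reduced costs (-1.4, 2.8), box minimizer x = (12.0, 0.0)
g(y_4) = b*y + (c1 - a1*y)*x1 + (c2 - a2*y)*x2 = 25*5.2 + (-1.4)*12.0 + 2.8*0.0 = 130.0 - 16.8 + 0.0 = 113.2


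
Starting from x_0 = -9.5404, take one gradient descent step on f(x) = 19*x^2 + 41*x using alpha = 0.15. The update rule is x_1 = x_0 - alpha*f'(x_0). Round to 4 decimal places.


We compute the gradient at x_0 and apply the update.
f'(x) = 38*x + 41
f'(-9.5404) = 38*-9.5404 + 41 = -321.5352
x_1 = -9.5404 - 0.15*-321.5352 = 38.6899


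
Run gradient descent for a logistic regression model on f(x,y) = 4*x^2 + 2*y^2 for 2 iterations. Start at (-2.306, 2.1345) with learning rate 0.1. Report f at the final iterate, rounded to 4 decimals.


Gradient descent on f(x,y) = 4*x^2 + 2*y^2.
Starting point: (-2.306, 2.1345), alpha = 0.1
Step 1: grad_x = 2*4*-2.306 = -18.448, grad_y = 2*2*2.1345 = 8.538
  x_1 = -2.306 - 0.1*-18.448 = -0.4612
  y_1 = 2.1345 - 0.1*8.538 = 1.2807
Step 2: grad_x = 2*4*-0.4612 = -3.6896, grad_y = 2*2*1.2807 = 5.1228
  x_2 = -0.4612 - 0.1*-3.6896 = -0.0922
  y_2 = 1.2807 - 0.1*5.1228 = 0.7684
f(-0.0922, 0.7684) = 4*(-0.0922)^2 + 2*0.7684^2 = 1.215


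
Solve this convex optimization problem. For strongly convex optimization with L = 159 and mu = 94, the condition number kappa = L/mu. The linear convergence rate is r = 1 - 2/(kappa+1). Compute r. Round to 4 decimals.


Step 1: Compute the condition number.
kappa = L/mu = 159/94 = 1.6915
Step 2: Compute the convergence rate.
r = 1 - 2/(kappa + 1) = 1 - 2*mu/(L + mu) = (L - mu)/(L + mu) = 65/253 = 0.2569


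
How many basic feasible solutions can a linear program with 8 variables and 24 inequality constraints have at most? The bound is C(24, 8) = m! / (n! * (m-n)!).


Each vertex corresponds to some choice of n active constraints out of m, so the number of vertices is at most C(m, n) = m! / (n!(m-n)!).
m = 24, n = 8
Numerator: 24 * 23 * 22 * 21 * 20 * 19 * 18 * 17
Denominator: 8! = 40320
C(24, 8) = 735471


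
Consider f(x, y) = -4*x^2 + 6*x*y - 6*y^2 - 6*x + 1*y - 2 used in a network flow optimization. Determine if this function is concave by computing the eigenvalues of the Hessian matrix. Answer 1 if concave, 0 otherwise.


The Hessian of f(x,y) = -4*x^2 + 6*x*y - 6*y^2 - 6*x + 1*y - 2 is:
H = [[-8, 6], [6, -12]]
Trace = -8 - 12 = -20
Determinant = -8*-12 - (6)^2 = 60
Discriminant = (-20)^2 - 4*60 = 160.0
Eigenvalues: lambda_1 = -16.3246, lambda_2 = -3.6754
The function is concave.

1


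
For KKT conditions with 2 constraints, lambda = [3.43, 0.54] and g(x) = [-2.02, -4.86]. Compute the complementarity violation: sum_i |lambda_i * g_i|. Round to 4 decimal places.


KKT complementary slackness check:
lambda_1 * g_1 = 3.43 * -2.02 = -6.9286
lambda_2 * g_2 = 0.54 * -4.86 = -2.6244
Total violation = 6.9286 + 2.6244 = 9.553


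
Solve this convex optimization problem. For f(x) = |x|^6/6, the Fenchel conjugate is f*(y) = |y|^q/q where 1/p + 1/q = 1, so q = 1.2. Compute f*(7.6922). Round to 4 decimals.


The conjugate exponent q satisfies 1/p + 1/q = 1.
p = 6, so q = 6/(6 - 1) = 1.2
|y|^q = 7.6922^1.2 = 11.5681
f*(7.6922) = 11.5681 / 1.2 = 9.6401


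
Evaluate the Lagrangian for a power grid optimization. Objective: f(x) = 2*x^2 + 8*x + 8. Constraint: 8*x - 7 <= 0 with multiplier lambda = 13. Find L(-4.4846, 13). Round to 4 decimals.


Step 1: Evaluate f(x).
f(-4.4846) = 2*(-4.4846)^2 + 8*(-4.4846) + 8 = 12.3465
Step 2: Evaluate g(x).
g(-4.4846) = 8*-4.4846 - 7 = -42.8768
Step 3: Compute Lagrangian.
L = 12.3465 + 13*-42.8768 = -545.0519


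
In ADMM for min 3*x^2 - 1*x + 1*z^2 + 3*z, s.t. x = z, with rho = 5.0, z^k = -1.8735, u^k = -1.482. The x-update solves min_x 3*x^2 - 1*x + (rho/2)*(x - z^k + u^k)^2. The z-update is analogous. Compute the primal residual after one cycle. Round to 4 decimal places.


ADMM iteration with rho = 5.0, z^k = -1.8735, u^k = -1.482
Step 1: x-update.
Minimize 3*x^2 - 1*x + (5.0/2)*(x + 1.8735 - 1.482)^2
FOC: (2*3 + 5.0)*x = 1 + 5.0*(-1.8735 + 1.482)
x^{k+1} = -0.087
Step 2: z-update.
Minimize 1*z^2 + 3*z + (5.0/2)*(-0.087 - z - 1.482)^2
FOC: (2*1 + 5.0)*z = -3 + 5.0*(-0.087 - 1.482)
z^{k+1} = -1.5493
Step 3: u-update.
u^{k+1} = -1.482 - 0.087 + 1.5493 = -0.0197
Step 4: Primal residual = |-0.087 + 1.5493| = 1.4623


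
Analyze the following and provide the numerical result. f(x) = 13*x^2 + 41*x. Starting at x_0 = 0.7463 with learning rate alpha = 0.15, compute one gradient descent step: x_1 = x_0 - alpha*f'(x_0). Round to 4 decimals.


We compute the gradient at x_0 and apply the update.
f'(x) = 26*x + 41
f'(0.7463) = 26*0.7463 + 41 = 60.4038
x_1 = 0.7463 - 0.15*60.4038 = -8.3143


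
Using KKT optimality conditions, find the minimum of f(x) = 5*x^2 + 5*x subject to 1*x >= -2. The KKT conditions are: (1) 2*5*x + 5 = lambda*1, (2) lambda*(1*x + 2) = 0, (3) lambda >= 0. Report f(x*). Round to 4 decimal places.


Step 1: Try lambda = 0 (constraint inactive).
Stationarity: 2*5*x + 5 = 0
x* = -5/(2*5) = -0.5
Check constraint: 1*-0.5 = -0.5 >= -2 -- satisfied.
Step 2: Compute optimal value.
f(x*) = 5*(-0.5)^2 + 5*(-0.5) = -1.25


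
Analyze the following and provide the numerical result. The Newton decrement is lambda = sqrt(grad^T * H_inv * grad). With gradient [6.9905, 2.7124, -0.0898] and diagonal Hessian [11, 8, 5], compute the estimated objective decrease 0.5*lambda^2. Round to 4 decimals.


Step 1: H is diagonal, so H^(-1) * g = [0.6355, 0.3391, -0.018].
Step 2: g^T H^(-1) g = sum_i g_i^2 / H_ii
  = (6.9905)^2/11 + (2.7124)^2/8 + (-0.0898)^2/5
  = 4.4425 + 0.9196 + 0.0016 = 5.3637
Step 3: Objective decrease = 0.5 * g^T H^(-1) g = 2.6819


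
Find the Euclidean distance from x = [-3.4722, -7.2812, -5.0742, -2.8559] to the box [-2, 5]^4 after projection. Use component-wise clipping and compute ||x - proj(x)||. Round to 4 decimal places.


Project each component onto [-2, 5].
clip(-3.4722) = -2.0, clip(-7.2812) = -2.0, clip(-5.0742) = -2.0, clip(-2.8559) = -2.0
Projection = [-2.0, -2.0, -2.0, -2.0]
Squared diffs: [2.1674, 27.8911, 9.4507, 0.7326]
Distance = sqrt(40.2418) = 6.3436


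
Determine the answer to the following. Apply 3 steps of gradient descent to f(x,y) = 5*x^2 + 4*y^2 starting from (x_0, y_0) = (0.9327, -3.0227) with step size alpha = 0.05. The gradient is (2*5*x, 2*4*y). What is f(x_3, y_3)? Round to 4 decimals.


Gradient descent on f(x,y) = 5*x^2 + 4*y^2.
Starting point: (0.9327, -3.0227), alpha = 0.05
Step 1: grad_x = 2*5*0.9327 = 9.327, grad_y = 2*4*-3.0227 = -24.1816
  x_1 = 0.9327 - 0.05*9.327 = 0.4664
  y_1 = -3.0227 - 0.05*-24.1816 = -1.8136
Step 2: grad_x = 2*5*0.4664 = 4.6635, grad_y = 2*4*-1.8136 = -14.509
  x_2 = 0.4664 - 0.05*4.6635 = 0.2332
  y_2 = -1.8136 - 0.05*-14.509 = -1.0882
Step 3: grad_x = 2*5*0.2332 = 2.3318, grad_y = 2*4*-1.0882 = -8.7054
  x_3 = 0.2332 - 0.05*2.3318 = 0.1166
  y_3 = -1.0882 - 0.05*-8.7054 = -0.6529
f(0.1166, -0.6529) = 5*0.1166^2 + 4*(-0.6529)^2 = 1.7731


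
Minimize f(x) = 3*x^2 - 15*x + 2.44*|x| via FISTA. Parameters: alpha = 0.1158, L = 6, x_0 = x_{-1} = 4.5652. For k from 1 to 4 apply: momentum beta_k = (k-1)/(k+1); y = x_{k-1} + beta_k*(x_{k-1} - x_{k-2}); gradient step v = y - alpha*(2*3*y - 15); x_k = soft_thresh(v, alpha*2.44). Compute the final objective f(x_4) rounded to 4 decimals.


FISTA on f(x) = 3*x^2 - 15*x + 2.44*|x|
L = 6, alpha = 0.1158
Iteration 1: beta = 0.0, y = 4.5652 + 0.0*(4.5652 - 4.5652) = 4.5652
  grad(y) = 12.3912, v = y - alpha*grad = 3.1303
  prox(v) = soft_thresh(3.1303, 0.2826) = 2.8477
Iteration 2: beta = 0.3333, y = 2.8477 + 0.3333*(2.8477 - 4.5652) = 2.2753
  grad(y) = -1.3484, v = y - alpha*grad = 2.4314
  prox(v) = soft_thresh(2.4314, 0.2826) = 2.1489
Iteration 3: beta = 0.5, y = 2.1489 + 0.5*(2.1489 - 2.8477) = 1.7994
  grad(y) = -4.2035, v = y - alpha*grad = 2.2862
  prox(v) = soft_thresh(2.2862, 0.2826) = 2.0036
Iteration 4: beta = 0.6, y = 2.0036 + 0.6*(2.0036 - 2.1489) = 1.9165
  grad(y) = -3.5011, v = y - alpha*grad = 2.3219
  prox(v) = soft_thresh(2.3219, 0.2826) = 2.0394
f(x_4) = 3*2.0394^2 - 15*2.0394 + 2.44*|2.0394| = -13.1374


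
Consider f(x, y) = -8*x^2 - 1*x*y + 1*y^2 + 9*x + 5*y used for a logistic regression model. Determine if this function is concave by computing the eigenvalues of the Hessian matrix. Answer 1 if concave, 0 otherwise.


The Hessian of f(x,y) = -8*x^2 - 1*x*y + 1*y^2 + 9*x + 5*y is:
H = [[-16, -1], [-1, 2]]
Trace = -16 + 2 = -14
Determinant = -16*2 - (-1)^2 = -33
Discriminant = (-14)^2 - 4*-33 = 328.0
Eigenvalues: lambda_1 = -16.0554, lambda_2 = 2.0554
The function is not concave.

0


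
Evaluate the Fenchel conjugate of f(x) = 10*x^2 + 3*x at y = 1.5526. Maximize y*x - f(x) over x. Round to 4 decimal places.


f*(y) = sup_x {y*x - a*x^2 - b*x} = sup_x {(y-b)*x - a*x^2}
FOC: (y - b) - 2a*x = 0 => x* = (y - b)/(2a)
x* = (1.5526 - 3)/(2*10) = -0.0724
f*(1.5526) = (y-b)^2/(4a) = (1.5526 - 3)^2/(4*10)
= 2.095/40 = 0.0524


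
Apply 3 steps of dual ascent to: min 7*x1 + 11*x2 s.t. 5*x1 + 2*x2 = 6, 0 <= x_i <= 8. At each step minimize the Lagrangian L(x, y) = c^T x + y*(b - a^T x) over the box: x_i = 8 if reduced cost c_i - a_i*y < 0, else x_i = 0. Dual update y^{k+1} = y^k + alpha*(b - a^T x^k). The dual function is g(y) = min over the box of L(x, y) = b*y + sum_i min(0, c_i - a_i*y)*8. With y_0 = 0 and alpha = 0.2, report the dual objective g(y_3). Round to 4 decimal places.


Dual ascent for LP: min 7*x1 + 11*x2, 5*x1 + 2*x2 = 6, 0 <= x_i <= 8
Step 1: y^k = 0.0, reduced costs: (7.0, 11.0)
  x^k = (0.0, 0.0), subgradient = b - a^T x = 6.0
  y^{k+1} = 0.0 + 0.2*6.0 = 1.2
Step 2: y^k = 1.2, reduced costs: (1.0, 8.6)
  x^k = (0.0, 0.0), subgradient = b - a^T x = 6.0
  y^{k+1} = 1.2 + 0.2*6.0 = 2.4
Step 3: y^k = 2.4, reduced costs: (-5.0, 6.2)
  x^k = (8.0, 0.0), subgradient = b - a^T x = -34.0
  y^{k+1} = 2.4 + 0.2*-34.0 = -4.4
Dual objective at y_3 = -4.4: reduced costs (29.0, 19.8), box minimizer x = (0.0, 0.0)
g(y_3) = b*y + (c1 - a1*y)*x1 + (c2 - a2*y)*x2 = 6*(-4.4) + 29.0*0.0 + 19.8*0.0 = -26.4 + 0.0 + 0.0 = -26.4


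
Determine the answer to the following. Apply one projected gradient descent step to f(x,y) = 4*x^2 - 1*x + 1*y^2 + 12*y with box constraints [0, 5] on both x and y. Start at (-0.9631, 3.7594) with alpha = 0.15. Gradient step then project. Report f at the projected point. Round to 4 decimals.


Step 1: Compute gradient at (-0.9631, 3.7594).
grad_x = 2*4*-0.9631 - 1 = -8.7048
grad_y = 2*1*3.7594 + 12 = 19.5188
Step 2: Gradient step.
x_raw = -0.9631 - 0.15*-8.7048 = 0.3426
y_raw = 3.7594 - 0.15*19.5188 = 0.8316
Step 3: Project onto [0, 5].
x_proj = clip(0.3426) = 0.3426
y_proj = clip(0.8316) = 0.8316
Step 4: Evaluate f.
f(0.3426, 0.8316) = 10.7974


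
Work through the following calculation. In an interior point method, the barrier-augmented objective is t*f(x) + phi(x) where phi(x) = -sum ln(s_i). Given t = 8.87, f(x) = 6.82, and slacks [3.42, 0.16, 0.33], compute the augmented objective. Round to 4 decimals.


Step 1: Compute log-barrier.
ln values: [1.2296, -1.8326, -1.1087]
phi = -(1.2296 - 1.8326 - 1.1087) = 1.7116
Step 2: Compute augmented objective.
t*f(x) = 8.87*6.82 = 60.4934
Total = 60.4934 + 1.7116 = 62.205


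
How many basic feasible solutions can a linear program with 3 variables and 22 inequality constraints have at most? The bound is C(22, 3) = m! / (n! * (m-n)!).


Each vertex corresponds to some choice of n active constraints out of m, so the number of vertices is at most C(m, n) = m! / (n!(m-n)!).
m = 22, n = 3
Numerator: 22 * 21 * 20
Denominator: 3! = 6
C(22, 3) = 1540


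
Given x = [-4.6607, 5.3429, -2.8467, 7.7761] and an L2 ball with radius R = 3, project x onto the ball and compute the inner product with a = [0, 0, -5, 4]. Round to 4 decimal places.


Step 1: Compute ||x|| (intermediates to 6 decimals).
||x|| = sqrt((-4.6607)^2 + 5.3429^2 + (-2.8467)^2 + 7.7761^2) = 10.901382
Step 2: Project.
Since ||x|| > R, scale = R/||x|| = 3/10.901382 = 0.275194, proj(x) = scale * x
proj(x) = [-1.282597, 1.470334, -0.783395, 2.139936]
Step 3: Dot product.
a^T * proj(x) = 0*(-1.282597) + 0*1.470334 - 5*(-0.783395) + 4*2.139936 = 12.4767


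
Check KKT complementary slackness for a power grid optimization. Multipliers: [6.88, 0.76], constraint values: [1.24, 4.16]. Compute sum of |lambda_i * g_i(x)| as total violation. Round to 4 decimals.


KKT complementary slackness check:
lambda_1 * g_1 = 6.88 * 1.24 = 8.5312
lambda_2 * g_2 = 0.76 * 4.16 = 3.1616
Total violation = 8.5312 + 3.1616 = 11.6928


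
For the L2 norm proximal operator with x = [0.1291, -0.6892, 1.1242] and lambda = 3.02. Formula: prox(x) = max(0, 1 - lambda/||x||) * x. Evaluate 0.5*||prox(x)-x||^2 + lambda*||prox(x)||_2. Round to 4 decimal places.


Step 1: Compute ||x||.
||x|| = 1.3249
Step 2: Compute scaling factor.
scale = max(0, 1 - 3.02/1.3249) = 0.0
Step 3: prox(x) = [0.0, -0.0, 0.0]
||prox(x)|| = 0.0
Step 4: Proximal objective.
0.5*||prox-x||^2 = 0.8777
lambda*||prox|| = 0.0
Total = 0.8777


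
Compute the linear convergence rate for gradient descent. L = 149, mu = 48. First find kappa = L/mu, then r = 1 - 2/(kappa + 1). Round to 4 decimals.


Step 1: Compute the condition number.
kappa = L/mu = 149/48 = 3.1042
Step 2: Compute the convergence rate.
r = 1 - 2/(kappa + 1) = 1 - 2*mu/(L + mu) = (L - mu)/(L + mu) = 101/197 = 0.5127


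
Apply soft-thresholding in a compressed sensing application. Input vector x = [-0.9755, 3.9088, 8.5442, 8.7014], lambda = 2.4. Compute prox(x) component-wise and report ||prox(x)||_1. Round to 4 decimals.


Soft-thresholding with lambda = 2.4:
prox(-0.9755) = sign(-0.9755)*max(|-0.9755| - 2.4, 0) = 0.0
prox(3.9088) = sign(3.9088)*max(|3.9088| - 2.4, 0) = 1.5088
prox(8.5442) = sign(8.5442)*max(|8.5442| - 2.4, 0) = 6.1442
prox(8.7014) = sign(8.7014)*max(|8.7014| - 2.4, 0) = 6.3014
prox(x) = [0.0, 1.5088, 6.1442, 6.3014]
||prox(x)||_1 = 0.0 + 1.5088 + 6.1442 + 6.3014 = 13.9544


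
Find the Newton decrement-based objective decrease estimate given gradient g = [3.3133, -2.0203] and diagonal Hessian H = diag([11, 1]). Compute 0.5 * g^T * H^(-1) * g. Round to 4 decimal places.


Step 1: H is diagonal, so H^(-1) * g = [0.3012, -2.0203].
Step 2: g^T H^(-1) g = sum_i g_i^2 / H_ii
  = (3.3133)^2/11 + (-2.0203)^2/1
  = 0.998 + 4.0816 = 5.0796
Step 3: Objective decrease = 0.5 * g^T H^(-1) g = 2.5398


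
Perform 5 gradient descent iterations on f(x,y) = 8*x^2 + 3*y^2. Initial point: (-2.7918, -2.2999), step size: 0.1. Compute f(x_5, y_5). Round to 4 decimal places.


Gradient descent on f(x,y) = 8*x^2 + 3*y^2.
Starting point: (-2.7918, -2.2999), alpha = 0.1
Step 1: grad_x = 2*8*-2.7918 = -44.6688, grad_y = 2*3*-2.2999 = -13.7994
  x_1 = -2.7918 - 0.1*-44.6688 = 1.6751
  y_1 = -2.2999 - 0.1*-13.7994 = -0.92
Step 2: grad_x = 2*8*1.6751 = 26.8013, grad_y = 2*3*-0.92 = -5.5198
  x_2 = 1.6751 - 0.1*26.8013 = -1.005
  y_2 = -0.92 - 0.1*-5.5198 = -0.368
Step 3: grad_x = 2*8*-1.005 = -16.0808, grad_y = 2*3*-0.368 = -2.2079
  x_3 = -1.005 - 0.1*-16.0808 = 0.603
  y_3 = -0.368 - 0.1*-2.2079 = -0.1472
Step 4: grad_x = 2*8*0.603 = 9.6485, grad_y = 2*3*-0.1472 = -0.8832
  x_4 = 0.603 - 0.1*9.6485 = -0.3618
  y_4 = -0.1472 - 0.1*-0.8832 = -0.0589
Step 5: grad_x = 2*8*-0.3618 = -5.7891, grad_y = 2*3*-0.0589 = -0.3533
  x_5 = -0.3618 - 0.1*-5.7891 = 0.2171
  y_5 = -0.0589 - 0.1*-0.3533 = -0.0236
f(0.2171, -0.0236) = 8*0.2171^2 + 3*(-0.0236)^2 = 0.3787


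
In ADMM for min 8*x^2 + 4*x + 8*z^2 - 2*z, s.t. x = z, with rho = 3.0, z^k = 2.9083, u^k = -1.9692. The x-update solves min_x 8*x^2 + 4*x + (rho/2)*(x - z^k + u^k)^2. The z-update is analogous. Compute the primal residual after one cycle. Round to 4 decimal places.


ADMM iteration with rho = 3.0, z^k = 2.9083, u^k = -1.9692
Step 1: x-update.
Minimize 8*x^2 + 4*x + (3.0/2)*(x - 2.9083 - 1.9692)^2
FOC: (2*8 + 3.0)*x = -4 + 3.0*(2.9083 + 1.9692)
x^{k+1} = 0.5596
Step 2: z-update.
Minimize 8*z^2 - 2*z + (3.0/2)*(0.5596 - z - 1.9692)^2
FOC: (2*8 + 3.0)*z = 2 + 3.0*(0.5596 - 1.9692)
z^{k+1} = -0.1173
Step 3: u-update.
u^{k+1} = -1.9692 + 0.5596 + 0.1173 = -1.2923
Step 4: Primal residual = |0.5596 + 0.1173| = 0.6769


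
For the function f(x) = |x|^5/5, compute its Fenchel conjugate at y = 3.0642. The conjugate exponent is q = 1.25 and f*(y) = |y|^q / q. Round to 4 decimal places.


The conjugate exponent q satisfies 1/p + 1/q = 1.
p = 5, so q = 5/(5 - 1) = 1.25
|y|^q = 3.0642^1.25 = 4.0541
f*(3.0642) = 4.0541 / 1.25 = 3.2433


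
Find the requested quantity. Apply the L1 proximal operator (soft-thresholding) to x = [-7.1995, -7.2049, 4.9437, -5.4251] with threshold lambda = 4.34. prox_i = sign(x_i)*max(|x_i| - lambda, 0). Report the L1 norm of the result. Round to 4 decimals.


Soft-thresholding with lambda = 4.34:
prox(-7.1995) = sign(-7.1995)*max(|-7.1995| - 4.34, 0) = -2.8595
prox(-7.2049) = sign(-7.2049)*max(|-7.2049| - 4.34, 0) = -2.8649
prox(4.9437) = sign(4.9437)*max(|4.9437| - 4.34, 0) = 0.6037
prox(-5.4251) = sign(-5.4251)*max(|-5.4251| - 4.34, 0) = -1.0851
prox(x) = [-2.8595, -2.8649, 0.6037, -1.0851]
||prox(x)||_1 = 2.8595 + 2.8649 + 0.6037 + 1.0851 = 7.4132


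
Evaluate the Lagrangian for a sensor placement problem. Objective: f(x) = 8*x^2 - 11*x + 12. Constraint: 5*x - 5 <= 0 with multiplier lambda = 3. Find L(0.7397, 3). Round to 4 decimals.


Step 1: Evaluate f(x).
f(0.7397) = 8*0.7397^2 - 11*0.7397 + 12 = 8.2405
Step 2: Evaluate g(x).
g(0.7397) = 5*0.7397 - 5 = -1.3015
Step 3: Compute Lagrangian.
L = 8.2405 + 3*-1.3015 = 4.336


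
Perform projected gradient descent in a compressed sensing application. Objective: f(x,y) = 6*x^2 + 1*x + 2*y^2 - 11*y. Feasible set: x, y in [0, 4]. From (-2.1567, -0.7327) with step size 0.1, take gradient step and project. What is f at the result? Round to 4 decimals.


Step 1: Compute gradient at (-2.1567, -0.7327).
grad_x = 2*6*-2.1567 + 1 = -24.8804
grad_y = 2*2*-0.7327 - 11 = -13.9308
Step 2: Gradient step.
x_raw = -2.1567 - 0.1*-24.8804 = 0.3313
y_raw = -0.7327 - 0.1*-13.9308 = 0.6604
Step 3: Project onto [0, 4].
x_proj = clip(0.3313) = 0.3313
y_proj = clip(0.6604) = 0.6604
Step 4: Evaluate f.
f(0.3313, 0.6604) = -5.4019


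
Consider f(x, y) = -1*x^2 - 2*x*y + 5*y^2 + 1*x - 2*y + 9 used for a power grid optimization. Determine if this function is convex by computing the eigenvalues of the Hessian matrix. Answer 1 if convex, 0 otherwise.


The Hessian of f(x,y) = -1*x^2 - 2*x*y + 5*y^2 + 1*x - 2*y + 9 is:
H = [[-2, -2], [-2, 10]]
Trace = -2 + 10 = 8
Determinant = -2*10 - (-2)^2 = -24
Discriminant = (8)^2 - 4*-24 = 160.0
Eigenvalues: lambda_1 = -2.3246, lambda_2 = 10.3246
The function is not convex.

0


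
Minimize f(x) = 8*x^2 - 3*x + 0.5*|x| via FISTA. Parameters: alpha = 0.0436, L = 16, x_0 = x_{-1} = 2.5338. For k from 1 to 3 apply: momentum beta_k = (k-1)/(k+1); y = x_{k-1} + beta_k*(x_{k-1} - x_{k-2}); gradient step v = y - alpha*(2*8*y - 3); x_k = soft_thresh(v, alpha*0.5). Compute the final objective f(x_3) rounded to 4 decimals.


FISTA on f(x) = 8*x^2 - 3*x + 0.5*|x|
L = 16, alpha = 0.0436
Iteration 1: beta = 0.0, y = 2.5338 + 0.0*(2.5338 - 2.5338) = 2.5338
  grad(y) = 37.5408, v = y - alpha*grad = 0.897
  prox(v) = soft_thresh(0.897, 0.0218) = 0.8752
Iteration 2: beta = 0.3333, y = 0.8752 + 0.3333*(0.8752 - 2.5338) = 0.3224
  grad(y) = 2.1578, v = y - alpha*grad = 0.2283
  prox(v) = soft_thresh(0.2283, 0.0218) = 0.2065
Iteration 3: beta = 0.5, y = 0.2065 + 0.5*(0.2065 - 0.8752) = -0.1279
  grad(y) = -5.0462, v = y - alpha*grad = 0.0921
  prox(v) = soft_thresh(0.0921, 0.0218) = 0.0703
f(x_3) = 8*0.0703^2 - 3*0.0703 + 0.5*|0.0703| = -0.1363


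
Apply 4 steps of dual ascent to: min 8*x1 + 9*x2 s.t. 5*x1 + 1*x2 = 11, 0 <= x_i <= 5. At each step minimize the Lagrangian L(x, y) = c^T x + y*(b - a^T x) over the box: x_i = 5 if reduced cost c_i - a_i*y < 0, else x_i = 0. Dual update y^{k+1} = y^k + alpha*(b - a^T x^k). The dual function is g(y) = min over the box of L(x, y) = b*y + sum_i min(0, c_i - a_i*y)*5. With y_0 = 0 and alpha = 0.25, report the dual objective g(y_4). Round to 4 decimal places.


Dual ascent for LP: min 8*x1 + 9*x2, 5*x1 + 1*x2 = 11, 0 <= x_i <= 5
Step 1: y^k = 0.0, reduced costs: (8.0, 9.0)
  x^k = (0.0, 0.0), subgradient = b - a^T x = 11.0
  y^{k+1} = 0.0 + 0.25*11.0 = 2.75
Step 2: y^k = 2.75, reduced costs: (-5.75, 6.25)
  x^k = (5.0, 0.0), subgradient = b - a^T x = -14.0
  y^{k+1} = 2.75 + 0.25*-14.0 = -0.75
Step 3: y^k = -0.75, reduced costs: (11.75, 9.75)
  x^k = (0.0, 0.0), subgradient = b - a^T x = 11.0
  y^{k+1} = -0.75 + 0.25*11.0 = 2.0
Step 4: y^k = 2.0, reduced costs: (-2.0, 7.0)
  x^k = (5.0, 0.0), subgradient = b - a^T x = -14.0
  y^{k+1} = 2.0 + 0.25*-14.0 = -1.5
Dual objective at y_4 = -1.5: reduced costs (15.5, 10.5), box minimizer x = (0.0, 0.0)
g(y_4) = b*y + (c1 - a1*y)*x1 + (c2 - a2*y)*x2 = 11*(-1.5) + 15.5*0.0 + 10.5*0.0 = -16.5 + 0.0 + 0.0 = -16.5


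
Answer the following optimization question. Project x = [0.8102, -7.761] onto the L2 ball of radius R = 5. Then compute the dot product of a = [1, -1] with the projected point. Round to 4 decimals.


Step 1: Compute ||x|| (intermediates to 6 decimals).
||x|| = sqrt(0.8102^2 + (-7.761)^2) = 7.803175
Step 2: Project.
Since ||x|| > R, scale = R/||x|| = 5/7.803175 = 0.640765, proj(x) = scale * x
proj(x) = [0.519148, -4.972977]
Step 3: Dot product.
a^T * proj(x) = 1*0.519148 - 1*(-4.972977) = 5.4921


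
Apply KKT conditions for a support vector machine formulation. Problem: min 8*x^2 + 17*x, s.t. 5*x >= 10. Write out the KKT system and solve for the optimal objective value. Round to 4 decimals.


Step 1: Try lambda = 0 (constraint inactive).
x_unc = -17/(2*8) = -1.0625
Check: 5*-1.0625 = -5.3125 < 10 -- violated!
Step 2: Constraint must be active: 5*x = 10
x* = 10/5 = 2.0
lambda = (2*8*2.0 + 17)/5 = 9.8
Step 3: Compute optimal value.
f(x*) = 8*2.0^2 + 17*2.0 = 66.0


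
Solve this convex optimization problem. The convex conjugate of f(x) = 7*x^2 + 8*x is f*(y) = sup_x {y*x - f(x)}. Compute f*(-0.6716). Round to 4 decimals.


f*(y) = sup_x {y*x - a*x^2 - b*x} = sup_x {(y-b)*x - a*x^2}
FOC: (y - b) - 2a*x = 0 => x* = (y - b)/(2a)
x* = (-0.6716 - 8)/(2*7) = -0.6194
f*(-0.6716) = (y-b)^2/(4a) = (-0.6716 - 8)^2/(4*7)
= 75.1966/28 = 2.6856


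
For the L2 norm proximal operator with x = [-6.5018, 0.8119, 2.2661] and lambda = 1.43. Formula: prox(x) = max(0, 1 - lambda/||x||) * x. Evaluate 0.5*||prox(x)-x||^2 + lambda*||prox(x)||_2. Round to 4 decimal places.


Step 1: Compute ||x||.
||x|| = 6.9331
Step 2: Compute scaling factor.
scale = max(0, 1 - 1.43/6.9331) = 0.7937
Step 3: prox(x) = [-5.1608, 0.6444, 1.7987]
||prox(x)|| = 5.5031
Step 4: Proximal objective.
0.5*||prox-x||^2 = 1.0225
lambda*||prox|| = 7.8694
Total = 8.8919


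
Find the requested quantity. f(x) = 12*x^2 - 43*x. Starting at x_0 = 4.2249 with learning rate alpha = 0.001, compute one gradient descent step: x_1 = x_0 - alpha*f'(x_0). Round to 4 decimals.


We compute the gradient at x_0 and apply the update.
f'(x) = 24*x - 43
f'(4.2249) = 24*4.2249 - 43 = 58.3976
x_1 = 4.2249 - 0.001*58.3976 = 4.1665


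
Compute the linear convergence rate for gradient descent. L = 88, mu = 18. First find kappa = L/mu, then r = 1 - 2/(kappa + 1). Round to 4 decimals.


Step 1: Compute the condition number.
kappa = L/mu = 88/18 = 4.8889
Step 2: Compute the convergence rate.
r = 1 - 2/(kappa + 1) = 1 - 2*mu/(L + mu) = (L - mu)/(L + mu) = 70/106 = 0.6604


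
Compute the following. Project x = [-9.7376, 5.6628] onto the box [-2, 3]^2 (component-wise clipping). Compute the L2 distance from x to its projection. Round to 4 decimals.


Project each component onto [-2, 3].
clip(-9.7376) = -2.0, clip(5.6628) = 3.0
Projection = [-2.0, 3.0]
Squared diffs: [59.8705, 7.0905]
Distance = sqrt(66.961) = 8.183


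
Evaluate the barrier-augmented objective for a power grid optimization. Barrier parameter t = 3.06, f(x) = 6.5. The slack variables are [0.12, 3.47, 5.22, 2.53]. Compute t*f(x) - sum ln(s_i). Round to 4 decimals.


Step 1: Compute log-barrier.
ln values: [-2.1203, 1.2442, 1.6525, 0.9282]
phi = -(-2.1203 + 1.2442 + 1.6525 + 0.9282) = -1.7046
Step 2: Compute augmented objective.
t*f(x) = 3.06*6.5 = 19.89
Total = 19.89 - 1.7046 = 18.1854


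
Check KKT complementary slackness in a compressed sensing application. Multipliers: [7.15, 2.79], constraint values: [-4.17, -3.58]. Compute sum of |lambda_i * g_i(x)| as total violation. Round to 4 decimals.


KKT complementary slackness check:
lambda_1 * g_1 = 7.15 * -4.17 = -29.8155
lambda_2 * g_2 = 2.79 * -3.58 = -9.9882
Total violation = 29.8155 + 9.9882 = 39.8037


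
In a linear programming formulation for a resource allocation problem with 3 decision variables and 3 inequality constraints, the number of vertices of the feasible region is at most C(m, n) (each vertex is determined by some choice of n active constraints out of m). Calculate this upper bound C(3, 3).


Each vertex corresponds to some choice of n active constraints out of m, so the number of vertices is at most C(m, n) = m! / (n!(m-n)!).
m = 3, n = 3
Numerator: 3 * 2 * 1
Denominator: 3! = 6
C(3, 3) = 1


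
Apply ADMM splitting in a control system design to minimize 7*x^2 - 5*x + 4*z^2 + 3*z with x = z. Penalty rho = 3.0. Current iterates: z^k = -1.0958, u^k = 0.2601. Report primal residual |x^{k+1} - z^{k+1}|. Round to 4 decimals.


ADMM iteration with rho = 3.0, z^k = -1.0958, u^k = 0.2601
Step 1: x-update.
Minimize 7*x^2 - 5*x + (3.0/2)*(x + 1.0958 + 0.2601)^2
FOC: (2*7 + 3.0)*x = 5 + 3.0*(-1.0958 - 0.2601)
x^{k+1} = 0.0548
Step 2: z-update.
Minimize 4*z^2 + 3*z + (3.0/2)*(0.0548 - z + 0.2601)^2
FOC: (2*4 + 3.0)*z = -3 + 3.0*(0.0548 + 0.2601)
z^{k+1} = -0.1868
Step 3: u-update.
u^{k+1} = 0.2601 + 0.0548 + 0.1868 = 0.5018
Step 4: Primal residual = |0.0548 + 0.1868| = 0.2417


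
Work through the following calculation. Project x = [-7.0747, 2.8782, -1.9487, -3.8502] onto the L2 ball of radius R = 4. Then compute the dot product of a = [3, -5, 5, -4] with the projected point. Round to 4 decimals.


Step 1: Compute ||x|| (intermediates to 6 decimals).
||x|| = sqrt((-7.0747)^2 + 2.8782^2 + (-1.9487)^2 + (-3.8502)^2) = 8.772507
Step 2: Project.
Since ||x|| > R, scale = R/||x|| = 4/8.772507 = 0.45597, proj(x) = scale * x
proj(x) = [-3.225851, 1.312373, -0.888549, -1.755576]
Step 3: Dot product.
a^T * proj(x) = 3*(-3.225851) - 5*1.312373 + 5*(-0.888549) - 4*(-1.755576) = -13.6599


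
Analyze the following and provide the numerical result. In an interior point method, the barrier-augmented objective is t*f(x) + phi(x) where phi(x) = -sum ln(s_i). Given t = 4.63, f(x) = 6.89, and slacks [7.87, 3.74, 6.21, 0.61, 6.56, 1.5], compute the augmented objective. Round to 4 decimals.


Step 1: Compute log-barrier.
ln values: [2.0631, 1.3191, 1.8262, -0.4943, 1.881, 0.4055]
phi = -(2.0631 + 1.3191 + 1.8262 - 0.4943 + 1.881 + 0.4055) = -7.0005
Step 2: Compute augmented objective.
t*f(x) = 4.63*6.89 = 31.9007
Total = 31.9007 - 7.0005 = 24.9002


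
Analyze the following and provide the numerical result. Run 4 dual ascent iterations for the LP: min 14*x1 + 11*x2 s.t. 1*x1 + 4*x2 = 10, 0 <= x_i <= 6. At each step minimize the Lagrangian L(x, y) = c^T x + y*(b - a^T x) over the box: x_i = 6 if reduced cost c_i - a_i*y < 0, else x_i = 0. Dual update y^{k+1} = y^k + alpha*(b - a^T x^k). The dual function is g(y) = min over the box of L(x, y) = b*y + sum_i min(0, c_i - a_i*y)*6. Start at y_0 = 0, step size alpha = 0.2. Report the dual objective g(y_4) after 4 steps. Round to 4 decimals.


Dual ascent for LP: min 14*x1 + 11*x2, 1*x1 + 4*x2 = 10, 0 <= x_i <= 6
Step 1: y^k = 0.0, reduced costs: (14.0, 11.0)
  x^k = (0.0, 0.0), subgradient = b - a^T x = 10.0
  y^{k+1} = 0.0 + 0.2*10.0 = 2.0
Step 2: y^k = 2.0, reduced costs: (12.0, 3.0)
  x^k = (0.0, 0.0), subgradient = b - a^T x = 10.0
  y^{k+1} = 2.0 + 0.2*10.0 = 4.0
Step 3: y^k = 4.0, reduced costs: (10.0, -5.0)
  x^k = (0.0, 6.0), subgradient = b - a^T x = -14.0
  y^{k+1} = 4.0 + 0.2*-14.0 = 1.2
Step 4: y^k = 1.2, reduced costs: (12.8, 6.2)
  x^k = (0.0, 0.0), subgradient = b - a^T x = 10.0
  y^{k+1} = 1.2 + 0.2*10.0 = 3.2
Dual objective at y_4 = 3.2: reduced costs (10.8, -1.8), box minimizer x = (0.0, 6.0)
g(y_4) = b*y + (c1 - a1*y)*x1 + (c2 - a2*y)*x2 = 10*3.2 + 10.8*0.0 + (-1.8)*6.0 = 32.0 + 0.0 - 10.8 = 21.2


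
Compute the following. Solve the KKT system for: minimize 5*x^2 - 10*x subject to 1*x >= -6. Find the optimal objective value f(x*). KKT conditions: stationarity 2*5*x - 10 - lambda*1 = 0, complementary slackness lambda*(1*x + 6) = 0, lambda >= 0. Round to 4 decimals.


Step 1: Try lambda = 0 (constraint inactive).
Stationarity: 2*5*x - 10 = 0
x* = 10/(2*5) = 1.0
Check constraint: 1*1.0 = 1.0 >= -6 -- satisfied.
Step 2: Compute optimal value.
f(x*) = 5*1.0^2 - 10*1.0 = -5.0


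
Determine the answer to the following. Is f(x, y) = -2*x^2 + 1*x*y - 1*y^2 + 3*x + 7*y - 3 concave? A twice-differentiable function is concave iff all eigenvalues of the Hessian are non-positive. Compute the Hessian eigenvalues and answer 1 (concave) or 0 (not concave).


The Hessian of f(x,y) = -2*x^2 + 1*x*y - 1*y^2 + 3*x + 7*y - 3 is:
H = [[-4, 1], [1, -2]]
Trace = -4 - 2 = -6
Determinant = -4*-2 - (1)^2 = 7
Discriminant = (-6)^2 - 4*7 = 8.0
Eigenvalues: lambda_1 = -4.4142, lambda_2 = -1.5858
The function is concave.

1


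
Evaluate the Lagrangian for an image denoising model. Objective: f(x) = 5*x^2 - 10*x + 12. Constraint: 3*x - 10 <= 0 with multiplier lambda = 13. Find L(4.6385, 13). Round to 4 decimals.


Step 1: Evaluate f(x).
f(4.6385) = 5*4.6385^2 - 10*4.6385 + 12 = 73.1934
Step 2: Evaluate g(x).
g(4.6385) = 3*4.6385 - 10 = 3.9155
Step 3: Compute Lagrangian.
L = 73.1934 + 13*3.9155 = 124.0949


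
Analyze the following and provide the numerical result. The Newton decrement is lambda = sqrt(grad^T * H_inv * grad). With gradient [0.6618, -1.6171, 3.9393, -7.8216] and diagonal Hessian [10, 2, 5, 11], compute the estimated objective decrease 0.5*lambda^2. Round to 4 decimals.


Step 1: H is diagonal, so H^(-1) * g = [0.0662, -0.8086, 0.7879, -0.7111].
Step 2: g^T H^(-1) g = sum_i g_i^2 / H_ii
  = (0.6618)^2/10 + (-1.6171)^2/2 + (3.9393)^2/5 + (-7.8216)^2/11
  = 0.0438 + 1.3075 + 3.1036 + 5.5616 = 10.0165
Step 3: Objective decrease = 0.5 * g^T H^(-1) g = 5.0083


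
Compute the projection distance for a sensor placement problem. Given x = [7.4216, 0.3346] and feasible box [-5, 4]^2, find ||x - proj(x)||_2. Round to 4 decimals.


Project each component onto [-5, 4].
clip(7.4216) = 4.0, clip(0.3346) = 0.3346
Projection = [4.0, 0.3346]
Squared diffs: [11.7073, 0.0]
Distance = sqrt(11.7073) = 3.4216


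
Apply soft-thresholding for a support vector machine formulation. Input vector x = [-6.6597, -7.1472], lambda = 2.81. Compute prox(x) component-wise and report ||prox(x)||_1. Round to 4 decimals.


Soft-thresholding with lambda = 2.81:
prox(-6.6597) = sign(-6.6597)*max(|-6.6597| - 2.81, 0) = -3.8497
prox(-7.1472) = sign(-7.1472)*max(|-7.1472| - 2.81, 0) = -4.3372
prox(x) = [-3.8497, -4.3372]
||prox(x)||_1 = 3.8497 + 4.3372 = 8.1869


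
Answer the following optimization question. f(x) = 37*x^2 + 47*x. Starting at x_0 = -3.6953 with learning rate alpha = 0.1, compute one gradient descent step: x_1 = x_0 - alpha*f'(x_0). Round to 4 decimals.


We compute the gradient at x_0 and apply the update.
f'(x) = 74*x + 47
f'(-3.6953) = 74*-3.6953 + 47 = -226.4522
x_1 = -3.6953 - 0.1*-226.4522 = 18.9499


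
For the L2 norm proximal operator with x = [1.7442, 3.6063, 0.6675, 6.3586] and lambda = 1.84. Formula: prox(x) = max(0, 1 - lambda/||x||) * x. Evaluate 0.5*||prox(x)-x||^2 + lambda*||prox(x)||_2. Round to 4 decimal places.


Step 1: Compute ||x||.
||x|| = 7.5449
Step 2: Compute scaling factor.
scale = max(0, 1 - 1.84/7.5449) = 0.7561
Step 3: prox(x) = [1.3188, 2.7268, 0.5047, 4.8079]
||prox(x)|| = 5.7049
Step 4: Proximal objective.
0.5*||prox-x||^2 = 1.6928
lambda*||prox|| = 10.497
Total = 12.1898
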